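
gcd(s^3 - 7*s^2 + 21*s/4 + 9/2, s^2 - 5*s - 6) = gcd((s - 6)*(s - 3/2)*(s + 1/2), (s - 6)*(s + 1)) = s - 6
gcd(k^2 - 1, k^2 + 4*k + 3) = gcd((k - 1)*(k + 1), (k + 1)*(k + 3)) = k + 1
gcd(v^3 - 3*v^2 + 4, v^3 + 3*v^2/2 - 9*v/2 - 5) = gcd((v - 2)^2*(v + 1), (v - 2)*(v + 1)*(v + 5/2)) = v^2 - v - 2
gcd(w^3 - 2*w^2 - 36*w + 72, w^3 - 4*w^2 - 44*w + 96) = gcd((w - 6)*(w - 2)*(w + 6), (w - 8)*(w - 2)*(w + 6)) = w^2 + 4*w - 12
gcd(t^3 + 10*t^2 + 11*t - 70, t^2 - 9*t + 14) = t - 2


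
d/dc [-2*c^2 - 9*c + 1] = -4*c - 9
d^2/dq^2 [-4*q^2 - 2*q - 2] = -8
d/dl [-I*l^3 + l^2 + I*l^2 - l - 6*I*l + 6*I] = -3*I*l^2 + 2*l*(1 + I) - 1 - 6*I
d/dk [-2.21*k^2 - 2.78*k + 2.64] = -4.42*k - 2.78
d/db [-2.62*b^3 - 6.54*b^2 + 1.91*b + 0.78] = -7.86*b^2 - 13.08*b + 1.91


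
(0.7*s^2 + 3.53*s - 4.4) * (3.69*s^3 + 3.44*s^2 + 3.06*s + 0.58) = 2.583*s^5 + 15.4337*s^4 - 1.9508*s^3 - 3.9282*s^2 - 11.4166*s - 2.552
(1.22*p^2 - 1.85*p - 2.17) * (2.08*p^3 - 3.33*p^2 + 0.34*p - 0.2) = 2.5376*p^5 - 7.9106*p^4 + 2.0617*p^3 + 6.3531*p^2 - 0.3678*p + 0.434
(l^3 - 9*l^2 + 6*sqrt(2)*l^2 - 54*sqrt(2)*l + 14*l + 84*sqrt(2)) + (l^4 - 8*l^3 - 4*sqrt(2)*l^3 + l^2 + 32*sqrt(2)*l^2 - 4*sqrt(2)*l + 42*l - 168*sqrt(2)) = l^4 - 7*l^3 - 4*sqrt(2)*l^3 - 8*l^2 + 38*sqrt(2)*l^2 - 58*sqrt(2)*l + 56*l - 84*sqrt(2)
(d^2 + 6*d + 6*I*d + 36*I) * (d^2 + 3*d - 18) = d^4 + 9*d^3 + 6*I*d^3 + 54*I*d^2 - 108*d - 648*I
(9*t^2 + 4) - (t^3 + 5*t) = -t^3 + 9*t^2 - 5*t + 4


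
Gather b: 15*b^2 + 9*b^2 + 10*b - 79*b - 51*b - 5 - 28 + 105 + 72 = 24*b^2 - 120*b + 144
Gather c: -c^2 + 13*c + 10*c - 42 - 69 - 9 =-c^2 + 23*c - 120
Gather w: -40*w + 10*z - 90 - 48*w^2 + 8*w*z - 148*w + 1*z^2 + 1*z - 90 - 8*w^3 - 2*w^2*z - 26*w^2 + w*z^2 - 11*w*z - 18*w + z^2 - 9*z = -8*w^3 + w^2*(-2*z - 74) + w*(z^2 - 3*z - 206) + 2*z^2 + 2*z - 180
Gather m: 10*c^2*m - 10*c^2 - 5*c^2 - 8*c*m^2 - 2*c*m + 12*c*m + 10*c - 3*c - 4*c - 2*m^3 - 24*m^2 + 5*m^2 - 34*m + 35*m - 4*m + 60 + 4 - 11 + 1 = -15*c^2 + 3*c - 2*m^3 + m^2*(-8*c - 19) + m*(10*c^2 + 10*c - 3) + 54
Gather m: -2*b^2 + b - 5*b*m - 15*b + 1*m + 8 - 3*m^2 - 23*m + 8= -2*b^2 - 14*b - 3*m^2 + m*(-5*b - 22) + 16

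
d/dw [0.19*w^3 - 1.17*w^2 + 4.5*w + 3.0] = 0.57*w^2 - 2.34*w + 4.5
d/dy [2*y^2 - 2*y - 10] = 4*y - 2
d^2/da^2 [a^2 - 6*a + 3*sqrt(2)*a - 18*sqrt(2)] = 2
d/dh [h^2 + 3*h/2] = 2*h + 3/2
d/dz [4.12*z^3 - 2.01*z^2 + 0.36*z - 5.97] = 12.36*z^2 - 4.02*z + 0.36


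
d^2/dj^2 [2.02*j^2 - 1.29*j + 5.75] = 4.04000000000000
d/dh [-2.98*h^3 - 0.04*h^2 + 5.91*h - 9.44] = -8.94*h^2 - 0.08*h + 5.91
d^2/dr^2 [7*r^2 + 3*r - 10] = 14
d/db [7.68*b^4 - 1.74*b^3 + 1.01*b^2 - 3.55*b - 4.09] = 30.72*b^3 - 5.22*b^2 + 2.02*b - 3.55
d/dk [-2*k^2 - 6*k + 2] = -4*k - 6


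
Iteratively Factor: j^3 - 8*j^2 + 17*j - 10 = (j - 2)*(j^2 - 6*j + 5) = (j - 5)*(j - 2)*(j - 1)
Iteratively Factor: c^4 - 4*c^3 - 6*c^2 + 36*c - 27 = (c - 1)*(c^3 - 3*c^2 - 9*c + 27) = (c - 1)*(c + 3)*(c^2 - 6*c + 9) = (c - 3)*(c - 1)*(c + 3)*(c - 3)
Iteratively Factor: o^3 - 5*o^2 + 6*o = (o - 3)*(o^2 - 2*o) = o*(o - 3)*(o - 2)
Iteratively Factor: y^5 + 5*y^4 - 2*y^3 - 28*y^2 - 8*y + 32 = (y - 1)*(y^4 + 6*y^3 + 4*y^2 - 24*y - 32) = (y - 2)*(y - 1)*(y^3 + 8*y^2 + 20*y + 16) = (y - 2)*(y - 1)*(y + 4)*(y^2 + 4*y + 4) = (y - 2)*(y - 1)*(y + 2)*(y + 4)*(y + 2)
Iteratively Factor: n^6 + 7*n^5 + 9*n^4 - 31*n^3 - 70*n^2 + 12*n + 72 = (n + 3)*(n^5 + 4*n^4 - 3*n^3 - 22*n^2 - 4*n + 24) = (n - 1)*(n + 3)*(n^4 + 5*n^3 + 2*n^2 - 20*n - 24) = (n - 1)*(n + 3)^2*(n^3 + 2*n^2 - 4*n - 8) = (n - 2)*(n - 1)*(n + 3)^2*(n^2 + 4*n + 4) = (n - 2)*(n - 1)*(n + 2)*(n + 3)^2*(n + 2)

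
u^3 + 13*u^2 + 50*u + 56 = (u + 2)*(u + 4)*(u + 7)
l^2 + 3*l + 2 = (l + 1)*(l + 2)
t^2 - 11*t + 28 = (t - 7)*(t - 4)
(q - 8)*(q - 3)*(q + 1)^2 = q^4 - 9*q^3 + 3*q^2 + 37*q + 24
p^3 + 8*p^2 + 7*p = p*(p + 1)*(p + 7)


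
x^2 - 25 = (x - 5)*(x + 5)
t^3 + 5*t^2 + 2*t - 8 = (t - 1)*(t + 2)*(t + 4)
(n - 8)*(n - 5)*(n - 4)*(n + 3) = n^4 - 14*n^3 + 41*n^2 + 116*n - 480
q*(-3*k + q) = -3*k*q + q^2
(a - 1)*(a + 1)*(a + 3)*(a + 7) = a^4 + 10*a^3 + 20*a^2 - 10*a - 21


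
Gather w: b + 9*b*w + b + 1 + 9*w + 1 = 2*b + w*(9*b + 9) + 2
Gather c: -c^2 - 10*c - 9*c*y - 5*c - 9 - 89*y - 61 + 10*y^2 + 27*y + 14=-c^2 + c*(-9*y - 15) + 10*y^2 - 62*y - 56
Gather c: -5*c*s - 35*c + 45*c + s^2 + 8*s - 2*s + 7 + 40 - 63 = c*(10 - 5*s) + s^2 + 6*s - 16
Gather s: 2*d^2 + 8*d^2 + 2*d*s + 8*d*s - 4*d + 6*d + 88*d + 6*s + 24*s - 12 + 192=10*d^2 + 90*d + s*(10*d + 30) + 180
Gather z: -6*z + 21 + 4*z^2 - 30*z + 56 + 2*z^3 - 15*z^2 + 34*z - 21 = 2*z^3 - 11*z^2 - 2*z + 56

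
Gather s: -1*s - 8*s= -9*s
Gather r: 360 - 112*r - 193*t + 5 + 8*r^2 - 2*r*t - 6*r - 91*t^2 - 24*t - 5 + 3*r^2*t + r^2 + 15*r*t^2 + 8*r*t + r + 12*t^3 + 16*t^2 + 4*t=r^2*(3*t + 9) + r*(15*t^2 + 6*t - 117) + 12*t^3 - 75*t^2 - 213*t + 360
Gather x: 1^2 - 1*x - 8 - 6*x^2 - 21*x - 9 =-6*x^2 - 22*x - 16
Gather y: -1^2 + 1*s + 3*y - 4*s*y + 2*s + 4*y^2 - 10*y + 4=3*s + 4*y^2 + y*(-4*s - 7) + 3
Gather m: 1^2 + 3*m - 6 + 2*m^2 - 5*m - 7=2*m^2 - 2*m - 12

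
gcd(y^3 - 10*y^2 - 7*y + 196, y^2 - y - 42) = y - 7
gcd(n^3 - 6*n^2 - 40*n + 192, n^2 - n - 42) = n + 6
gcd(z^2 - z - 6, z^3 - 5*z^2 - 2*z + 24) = z^2 - z - 6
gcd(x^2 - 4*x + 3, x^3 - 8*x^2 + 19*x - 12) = x^2 - 4*x + 3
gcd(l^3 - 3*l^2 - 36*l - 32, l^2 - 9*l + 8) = l - 8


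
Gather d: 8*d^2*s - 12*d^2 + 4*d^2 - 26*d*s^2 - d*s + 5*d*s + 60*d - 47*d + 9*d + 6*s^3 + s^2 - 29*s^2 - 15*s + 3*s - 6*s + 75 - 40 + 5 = d^2*(8*s - 8) + d*(-26*s^2 + 4*s + 22) + 6*s^3 - 28*s^2 - 18*s + 40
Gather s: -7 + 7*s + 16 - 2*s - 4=5*s + 5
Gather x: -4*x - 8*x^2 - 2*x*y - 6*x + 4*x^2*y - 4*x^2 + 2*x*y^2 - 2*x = x^2*(4*y - 12) + x*(2*y^2 - 2*y - 12)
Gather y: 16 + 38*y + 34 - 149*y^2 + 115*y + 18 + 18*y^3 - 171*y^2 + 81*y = 18*y^3 - 320*y^2 + 234*y + 68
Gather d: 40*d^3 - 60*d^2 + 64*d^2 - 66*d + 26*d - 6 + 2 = 40*d^3 + 4*d^2 - 40*d - 4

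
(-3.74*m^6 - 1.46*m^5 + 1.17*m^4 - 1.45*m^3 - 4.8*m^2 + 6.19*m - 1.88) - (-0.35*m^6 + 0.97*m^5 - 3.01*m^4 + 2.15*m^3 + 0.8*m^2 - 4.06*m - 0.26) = -3.39*m^6 - 2.43*m^5 + 4.18*m^4 - 3.6*m^3 - 5.6*m^2 + 10.25*m - 1.62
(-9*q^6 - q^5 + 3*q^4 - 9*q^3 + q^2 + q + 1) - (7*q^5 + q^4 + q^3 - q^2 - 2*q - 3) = -9*q^6 - 8*q^5 + 2*q^4 - 10*q^3 + 2*q^2 + 3*q + 4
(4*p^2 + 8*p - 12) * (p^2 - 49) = 4*p^4 + 8*p^3 - 208*p^2 - 392*p + 588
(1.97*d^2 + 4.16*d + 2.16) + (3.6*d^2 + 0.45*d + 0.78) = 5.57*d^2 + 4.61*d + 2.94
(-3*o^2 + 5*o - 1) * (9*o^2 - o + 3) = -27*o^4 + 48*o^3 - 23*o^2 + 16*o - 3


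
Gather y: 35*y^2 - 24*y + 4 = 35*y^2 - 24*y + 4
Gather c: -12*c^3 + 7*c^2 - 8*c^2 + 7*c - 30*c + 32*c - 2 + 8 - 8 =-12*c^3 - c^2 + 9*c - 2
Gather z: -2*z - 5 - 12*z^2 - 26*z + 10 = -12*z^2 - 28*z + 5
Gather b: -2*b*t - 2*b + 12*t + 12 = b*(-2*t - 2) + 12*t + 12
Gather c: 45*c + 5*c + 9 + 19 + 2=50*c + 30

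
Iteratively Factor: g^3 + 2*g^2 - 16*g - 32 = (g + 4)*(g^2 - 2*g - 8) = (g - 4)*(g + 4)*(g + 2)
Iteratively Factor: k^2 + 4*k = (k + 4)*(k)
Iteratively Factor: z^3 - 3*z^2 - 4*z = (z - 4)*(z^2 + z) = z*(z - 4)*(z + 1)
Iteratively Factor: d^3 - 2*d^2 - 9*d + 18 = (d - 3)*(d^2 + d - 6) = (d - 3)*(d + 3)*(d - 2)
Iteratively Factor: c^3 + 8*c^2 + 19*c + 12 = (c + 4)*(c^2 + 4*c + 3) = (c + 1)*(c + 4)*(c + 3)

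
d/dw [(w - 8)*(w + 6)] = 2*w - 2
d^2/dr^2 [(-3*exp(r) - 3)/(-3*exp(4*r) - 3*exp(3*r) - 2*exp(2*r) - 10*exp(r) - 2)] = (243*exp(8*r) + 729*exp(7*r) + 765*exp(6*r) - 297*exp(5*r) - 636*exp(4*r) - 354*exp(3*r) - 54*exp(2*r) + 192*exp(r) - 48)*exp(r)/(27*exp(12*r) + 81*exp(11*r) + 135*exp(10*r) + 405*exp(9*r) + 684*exp(8*r) + 774*exp(7*r) + 1394*exp(6*r) + 1452*exp(5*r) + 1020*exp(4*r) + 1276*exp(3*r) + 624*exp(2*r) + 120*exp(r) + 8)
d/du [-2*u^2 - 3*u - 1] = -4*u - 3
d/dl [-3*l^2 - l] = -6*l - 1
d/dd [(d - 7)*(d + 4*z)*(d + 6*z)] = 3*d^2 + 20*d*z - 14*d + 24*z^2 - 70*z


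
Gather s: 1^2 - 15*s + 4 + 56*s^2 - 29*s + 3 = 56*s^2 - 44*s + 8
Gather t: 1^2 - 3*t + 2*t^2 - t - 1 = 2*t^2 - 4*t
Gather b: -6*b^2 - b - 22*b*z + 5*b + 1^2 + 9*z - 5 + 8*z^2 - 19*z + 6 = -6*b^2 + b*(4 - 22*z) + 8*z^2 - 10*z + 2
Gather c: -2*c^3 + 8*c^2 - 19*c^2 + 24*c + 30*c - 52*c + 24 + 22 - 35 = -2*c^3 - 11*c^2 + 2*c + 11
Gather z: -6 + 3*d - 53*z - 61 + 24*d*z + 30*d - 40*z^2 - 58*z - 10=33*d - 40*z^2 + z*(24*d - 111) - 77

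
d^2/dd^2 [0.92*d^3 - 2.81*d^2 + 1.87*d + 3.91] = 5.52*d - 5.62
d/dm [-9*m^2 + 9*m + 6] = 9 - 18*m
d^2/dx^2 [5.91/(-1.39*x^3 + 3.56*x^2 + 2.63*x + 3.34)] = ((49.2894*x - 42.0792)*(-1.39*x^3 + 3.56*x^2 + 2.63*x + 3.34) + 5.91*(-8.34*x^2 + 14.24*x + 5.26)*(-4.17*x^2 + 7.12*x + 2.63))/(-1.39*x^3 + 3.56*x^2 + 2.63*x + 3.34)^3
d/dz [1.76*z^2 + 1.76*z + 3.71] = 3.52*z + 1.76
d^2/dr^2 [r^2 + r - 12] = 2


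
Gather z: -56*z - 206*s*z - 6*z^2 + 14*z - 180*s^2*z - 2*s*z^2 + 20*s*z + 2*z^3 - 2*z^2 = 2*z^3 + z^2*(-2*s - 8) + z*(-180*s^2 - 186*s - 42)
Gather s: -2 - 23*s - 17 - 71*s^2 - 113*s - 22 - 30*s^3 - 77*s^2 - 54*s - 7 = -30*s^3 - 148*s^2 - 190*s - 48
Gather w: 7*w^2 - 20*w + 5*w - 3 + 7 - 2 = 7*w^2 - 15*w + 2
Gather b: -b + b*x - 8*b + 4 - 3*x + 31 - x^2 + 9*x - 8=b*(x - 9) - x^2 + 6*x + 27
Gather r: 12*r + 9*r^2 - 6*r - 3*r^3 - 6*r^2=-3*r^3 + 3*r^2 + 6*r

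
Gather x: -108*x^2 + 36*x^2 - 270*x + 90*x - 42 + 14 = -72*x^2 - 180*x - 28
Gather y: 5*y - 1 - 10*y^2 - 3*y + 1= -10*y^2 + 2*y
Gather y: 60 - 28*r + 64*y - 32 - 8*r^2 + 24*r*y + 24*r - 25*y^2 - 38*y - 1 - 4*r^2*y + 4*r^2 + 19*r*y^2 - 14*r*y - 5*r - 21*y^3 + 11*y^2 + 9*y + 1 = -4*r^2 - 9*r - 21*y^3 + y^2*(19*r - 14) + y*(-4*r^2 + 10*r + 35) + 28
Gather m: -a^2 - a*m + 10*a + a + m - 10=-a^2 + 11*a + m*(1 - a) - 10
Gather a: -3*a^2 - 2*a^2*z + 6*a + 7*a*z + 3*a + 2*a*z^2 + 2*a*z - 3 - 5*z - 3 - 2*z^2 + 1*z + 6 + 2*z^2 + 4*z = a^2*(-2*z - 3) + a*(2*z^2 + 9*z + 9)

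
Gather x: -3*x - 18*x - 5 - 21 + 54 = 28 - 21*x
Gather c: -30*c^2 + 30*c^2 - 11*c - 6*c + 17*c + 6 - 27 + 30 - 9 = 0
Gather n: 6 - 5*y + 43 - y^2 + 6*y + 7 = -y^2 + y + 56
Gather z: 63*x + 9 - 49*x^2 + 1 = -49*x^2 + 63*x + 10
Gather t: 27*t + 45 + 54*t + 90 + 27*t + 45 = 108*t + 180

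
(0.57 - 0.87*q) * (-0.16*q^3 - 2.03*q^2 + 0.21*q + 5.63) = 0.1392*q^4 + 1.6749*q^3 - 1.3398*q^2 - 4.7784*q + 3.2091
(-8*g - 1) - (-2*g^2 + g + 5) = 2*g^2 - 9*g - 6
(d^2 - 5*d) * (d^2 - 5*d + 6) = d^4 - 10*d^3 + 31*d^2 - 30*d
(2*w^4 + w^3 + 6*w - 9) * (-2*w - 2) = -4*w^5 - 6*w^4 - 2*w^3 - 12*w^2 + 6*w + 18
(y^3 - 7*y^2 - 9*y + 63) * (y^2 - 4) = y^5 - 7*y^4 - 13*y^3 + 91*y^2 + 36*y - 252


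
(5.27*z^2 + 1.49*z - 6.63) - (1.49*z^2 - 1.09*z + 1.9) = 3.78*z^2 + 2.58*z - 8.53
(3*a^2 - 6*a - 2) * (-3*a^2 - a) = -9*a^4 + 15*a^3 + 12*a^2 + 2*a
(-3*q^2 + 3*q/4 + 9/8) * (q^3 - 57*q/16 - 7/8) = -3*q^5 + 3*q^4/4 + 189*q^3/16 - 3*q^2/64 - 597*q/128 - 63/64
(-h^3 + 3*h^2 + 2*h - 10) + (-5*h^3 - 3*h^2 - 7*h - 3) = -6*h^3 - 5*h - 13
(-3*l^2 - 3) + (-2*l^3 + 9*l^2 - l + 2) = -2*l^3 + 6*l^2 - l - 1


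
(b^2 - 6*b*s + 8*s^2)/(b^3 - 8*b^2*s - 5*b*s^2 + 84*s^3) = (-b + 2*s)/(-b^2 + 4*b*s + 21*s^2)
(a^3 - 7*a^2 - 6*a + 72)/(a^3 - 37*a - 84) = (a^2 - 10*a + 24)/(a^2 - 3*a - 28)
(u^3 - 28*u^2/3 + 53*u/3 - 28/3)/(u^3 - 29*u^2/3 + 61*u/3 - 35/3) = (3*u - 4)/(3*u - 5)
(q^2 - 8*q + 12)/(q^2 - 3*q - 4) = (-q^2 + 8*q - 12)/(-q^2 + 3*q + 4)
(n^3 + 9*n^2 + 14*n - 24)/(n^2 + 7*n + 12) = (n^2 + 5*n - 6)/(n + 3)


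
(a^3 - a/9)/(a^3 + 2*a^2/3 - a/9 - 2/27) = 3*a/(3*a + 2)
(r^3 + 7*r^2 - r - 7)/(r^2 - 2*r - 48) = (-r^3 - 7*r^2 + r + 7)/(-r^2 + 2*r + 48)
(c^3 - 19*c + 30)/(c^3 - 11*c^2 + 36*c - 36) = (c + 5)/(c - 6)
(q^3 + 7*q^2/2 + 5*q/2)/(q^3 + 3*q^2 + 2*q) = (q + 5/2)/(q + 2)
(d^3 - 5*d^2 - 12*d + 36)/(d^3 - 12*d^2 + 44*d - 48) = (d + 3)/(d - 4)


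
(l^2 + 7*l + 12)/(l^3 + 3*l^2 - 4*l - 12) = (l + 4)/(l^2 - 4)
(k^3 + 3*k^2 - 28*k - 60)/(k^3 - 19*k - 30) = (k + 6)/(k + 3)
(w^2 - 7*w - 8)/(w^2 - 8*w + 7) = (w^2 - 7*w - 8)/(w^2 - 8*w + 7)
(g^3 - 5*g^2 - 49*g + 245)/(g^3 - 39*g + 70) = (g - 7)/(g - 2)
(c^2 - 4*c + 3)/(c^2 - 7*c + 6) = (c - 3)/(c - 6)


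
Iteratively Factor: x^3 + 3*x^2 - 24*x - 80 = (x + 4)*(x^2 - x - 20) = (x + 4)^2*(x - 5)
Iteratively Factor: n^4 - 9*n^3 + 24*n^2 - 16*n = (n)*(n^3 - 9*n^2 + 24*n - 16) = n*(n - 1)*(n^2 - 8*n + 16) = n*(n - 4)*(n - 1)*(n - 4)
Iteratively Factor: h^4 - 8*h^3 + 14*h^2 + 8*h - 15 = (h + 1)*(h^3 - 9*h^2 + 23*h - 15) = (h - 5)*(h + 1)*(h^2 - 4*h + 3) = (h - 5)*(h - 1)*(h + 1)*(h - 3)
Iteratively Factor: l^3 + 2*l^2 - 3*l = (l + 3)*(l^2 - l) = (l - 1)*(l + 3)*(l)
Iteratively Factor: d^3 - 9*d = (d)*(d^2 - 9) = d*(d - 3)*(d + 3)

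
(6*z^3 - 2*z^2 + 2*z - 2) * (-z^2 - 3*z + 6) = -6*z^5 - 16*z^4 + 40*z^3 - 16*z^2 + 18*z - 12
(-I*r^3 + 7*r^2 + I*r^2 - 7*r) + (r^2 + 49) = -I*r^3 + 8*r^2 + I*r^2 - 7*r + 49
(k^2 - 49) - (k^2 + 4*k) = -4*k - 49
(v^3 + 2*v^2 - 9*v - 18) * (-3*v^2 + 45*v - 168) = -3*v^5 + 39*v^4 - 51*v^3 - 687*v^2 + 702*v + 3024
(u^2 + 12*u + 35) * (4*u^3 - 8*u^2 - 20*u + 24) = 4*u^5 + 40*u^4 + 24*u^3 - 496*u^2 - 412*u + 840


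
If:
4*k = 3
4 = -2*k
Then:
No Solution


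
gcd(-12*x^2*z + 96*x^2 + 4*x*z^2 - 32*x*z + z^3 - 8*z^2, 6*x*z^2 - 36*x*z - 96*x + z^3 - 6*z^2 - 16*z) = 6*x*z - 48*x + z^2 - 8*z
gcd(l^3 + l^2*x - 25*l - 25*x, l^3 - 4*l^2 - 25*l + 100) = l^2 - 25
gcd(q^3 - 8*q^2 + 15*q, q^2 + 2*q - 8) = 1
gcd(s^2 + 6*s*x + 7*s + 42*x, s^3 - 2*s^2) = 1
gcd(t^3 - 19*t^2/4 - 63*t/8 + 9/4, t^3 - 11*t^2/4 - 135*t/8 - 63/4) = t^2 - 9*t/2 - 9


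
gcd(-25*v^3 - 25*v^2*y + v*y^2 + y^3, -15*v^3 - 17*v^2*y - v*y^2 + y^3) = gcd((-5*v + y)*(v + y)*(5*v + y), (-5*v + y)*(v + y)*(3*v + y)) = -5*v^2 - 4*v*y + y^2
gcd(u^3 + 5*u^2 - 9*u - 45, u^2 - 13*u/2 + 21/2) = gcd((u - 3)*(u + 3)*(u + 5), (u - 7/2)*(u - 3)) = u - 3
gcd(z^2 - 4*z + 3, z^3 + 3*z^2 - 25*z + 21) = z^2 - 4*z + 3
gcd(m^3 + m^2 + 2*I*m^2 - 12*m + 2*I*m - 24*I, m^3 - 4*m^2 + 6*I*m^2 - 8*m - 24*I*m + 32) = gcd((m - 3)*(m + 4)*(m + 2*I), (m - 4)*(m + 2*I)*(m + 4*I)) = m + 2*I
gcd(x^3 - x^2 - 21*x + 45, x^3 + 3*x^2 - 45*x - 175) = x + 5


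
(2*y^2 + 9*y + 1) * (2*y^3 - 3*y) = 4*y^5 + 18*y^4 - 4*y^3 - 27*y^2 - 3*y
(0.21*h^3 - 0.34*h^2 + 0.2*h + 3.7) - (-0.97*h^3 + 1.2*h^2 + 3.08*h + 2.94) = 1.18*h^3 - 1.54*h^2 - 2.88*h + 0.76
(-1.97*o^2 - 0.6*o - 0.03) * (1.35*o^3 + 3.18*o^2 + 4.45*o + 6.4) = -2.6595*o^5 - 7.0746*o^4 - 10.715*o^3 - 15.3734*o^2 - 3.9735*o - 0.192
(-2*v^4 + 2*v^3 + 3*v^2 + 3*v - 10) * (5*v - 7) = -10*v^5 + 24*v^4 + v^3 - 6*v^2 - 71*v + 70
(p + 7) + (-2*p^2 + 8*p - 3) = -2*p^2 + 9*p + 4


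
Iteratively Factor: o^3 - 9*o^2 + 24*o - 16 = (o - 4)*(o^2 - 5*o + 4) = (o - 4)^2*(o - 1)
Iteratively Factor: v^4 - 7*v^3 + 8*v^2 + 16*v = (v + 1)*(v^3 - 8*v^2 + 16*v) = (v - 4)*(v + 1)*(v^2 - 4*v) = v*(v - 4)*(v + 1)*(v - 4)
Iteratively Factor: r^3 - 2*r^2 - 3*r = (r + 1)*(r^2 - 3*r) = r*(r + 1)*(r - 3)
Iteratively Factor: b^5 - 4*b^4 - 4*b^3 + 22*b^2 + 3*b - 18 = (b - 3)*(b^4 - b^3 - 7*b^2 + b + 6) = (b - 3)^2*(b^3 + 2*b^2 - b - 2) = (b - 3)^2*(b - 1)*(b^2 + 3*b + 2) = (b - 3)^2*(b - 1)*(b + 1)*(b + 2)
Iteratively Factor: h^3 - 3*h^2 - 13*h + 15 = (h - 1)*(h^2 - 2*h - 15) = (h - 1)*(h + 3)*(h - 5)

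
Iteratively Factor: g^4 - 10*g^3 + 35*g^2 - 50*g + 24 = (g - 3)*(g^3 - 7*g^2 + 14*g - 8) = (g - 3)*(g - 2)*(g^2 - 5*g + 4) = (g - 3)*(g - 2)*(g - 1)*(g - 4)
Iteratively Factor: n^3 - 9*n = (n + 3)*(n^2 - 3*n) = n*(n + 3)*(n - 3)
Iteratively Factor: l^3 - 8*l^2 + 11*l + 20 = (l + 1)*(l^2 - 9*l + 20) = (l - 5)*(l + 1)*(l - 4)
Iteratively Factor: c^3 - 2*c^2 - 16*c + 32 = (c - 4)*(c^2 + 2*c - 8) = (c - 4)*(c - 2)*(c + 4)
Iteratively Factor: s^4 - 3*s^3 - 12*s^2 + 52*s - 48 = (s - 2)*(s^3 - s^2 - 14*s + 24) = (s - 2)^2*(s^2 + s - 12) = (s - 2)^2*(s + 4)*(s - 3)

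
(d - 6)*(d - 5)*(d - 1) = d^3 - 12*d^2 + 41*d - 30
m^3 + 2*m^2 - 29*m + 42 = (m - 3)*(m - 2)*(m + 7)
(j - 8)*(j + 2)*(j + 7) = j^3 + j^2 - 58*j - 112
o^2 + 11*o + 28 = (o + 4)*(o + 7)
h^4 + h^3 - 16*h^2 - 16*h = h*(h - 4)*(h + 1)*(h + 4)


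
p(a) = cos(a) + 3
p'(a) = -sin(a)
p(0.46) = 3.90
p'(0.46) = -0.44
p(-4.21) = 2.52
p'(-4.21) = -0.88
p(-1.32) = 3.25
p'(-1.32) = 0.97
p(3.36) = 2.02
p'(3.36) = 0.22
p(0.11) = 3.99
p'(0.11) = -0.11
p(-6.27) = 4.00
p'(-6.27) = -0.01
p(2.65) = 2.12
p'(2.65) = -0.47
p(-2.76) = 2.07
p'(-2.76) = 0.37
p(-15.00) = 2.24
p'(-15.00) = 0.65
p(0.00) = 4.00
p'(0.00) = 0.00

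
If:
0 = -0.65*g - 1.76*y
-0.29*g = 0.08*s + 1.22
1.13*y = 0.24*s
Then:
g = -8.09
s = 14.06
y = 2.99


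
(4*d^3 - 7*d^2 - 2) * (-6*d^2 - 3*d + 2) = -24*d^5 + 30*d^4 + 29*d^3 - 2*d^2 + 6*d - 4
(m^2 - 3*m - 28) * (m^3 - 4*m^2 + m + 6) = m^5 - 7*m^4 - 15*m^3 + 115*m^2 - 46*m - 168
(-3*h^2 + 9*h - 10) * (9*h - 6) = -27*h^3 + 99*h^2 - 144*h + 60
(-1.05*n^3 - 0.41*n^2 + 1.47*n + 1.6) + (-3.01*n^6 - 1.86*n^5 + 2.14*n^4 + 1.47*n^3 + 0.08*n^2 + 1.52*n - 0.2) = -3.01*n^6 - 1.86*n^5 + 2.14*n^4 + 0.42*n^3 - 0.33*n^2 + 2.99*n + 1.4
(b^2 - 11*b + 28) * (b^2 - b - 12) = b^4 - 12*b^3 + 27*b^2 + 104*b - 336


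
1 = 1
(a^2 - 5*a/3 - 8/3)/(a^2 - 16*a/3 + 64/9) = 3*(a + 1)/(3*a - 8)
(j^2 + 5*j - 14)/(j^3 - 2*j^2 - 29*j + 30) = (j^2 + 5*j - 14)/(j^3 - 2*j^2 - 29*j + 30)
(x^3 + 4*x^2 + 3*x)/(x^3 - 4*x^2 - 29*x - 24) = x/(x - 8)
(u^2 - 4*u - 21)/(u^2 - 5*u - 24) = (u - 7)/(u - 8)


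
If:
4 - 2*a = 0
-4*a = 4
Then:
No Solution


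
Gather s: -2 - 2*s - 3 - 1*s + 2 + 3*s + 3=0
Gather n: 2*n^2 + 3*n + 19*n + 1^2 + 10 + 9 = 2*n^2 + 22*n + 20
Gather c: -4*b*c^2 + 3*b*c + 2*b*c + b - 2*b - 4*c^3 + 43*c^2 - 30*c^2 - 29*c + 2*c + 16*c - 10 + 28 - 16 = -b - 4*c^3 + c^2*(13 - 4*b) + c*(5*b - 11) + 2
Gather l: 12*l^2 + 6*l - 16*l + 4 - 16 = 12*l^2 - 10*l - 12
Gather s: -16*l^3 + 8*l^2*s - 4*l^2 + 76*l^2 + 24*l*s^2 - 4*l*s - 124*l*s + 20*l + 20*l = -16*l^3 + 72*l^2 + 24*l*s^2 + 40*l + s*(8*l^2 - 128*l)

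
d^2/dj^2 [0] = 0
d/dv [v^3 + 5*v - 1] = 3*v^2 + 5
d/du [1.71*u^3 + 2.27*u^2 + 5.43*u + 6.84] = 5.13*u^2 + 4.54*u + 5.43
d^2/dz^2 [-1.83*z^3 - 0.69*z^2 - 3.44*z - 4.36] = -10.98*z - 1.38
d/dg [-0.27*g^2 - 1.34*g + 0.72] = -0.54*g - 1.34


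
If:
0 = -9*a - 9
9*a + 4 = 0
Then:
No Solution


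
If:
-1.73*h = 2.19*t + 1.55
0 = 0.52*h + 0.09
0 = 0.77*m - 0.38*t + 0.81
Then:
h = -0.17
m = -1.33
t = -0.57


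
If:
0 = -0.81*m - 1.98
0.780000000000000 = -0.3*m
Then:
No Solution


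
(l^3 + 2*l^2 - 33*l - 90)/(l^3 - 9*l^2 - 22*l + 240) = (l + 3)/(l - 8)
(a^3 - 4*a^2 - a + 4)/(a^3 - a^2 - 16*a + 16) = (a + 1)/(a + 4)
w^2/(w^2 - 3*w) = w/(w - 3)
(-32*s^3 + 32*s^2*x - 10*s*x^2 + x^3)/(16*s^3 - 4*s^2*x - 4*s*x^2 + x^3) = (-4*s + x)/(2*s + x)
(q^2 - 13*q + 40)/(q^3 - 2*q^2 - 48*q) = (q - 5)/(q*(q + 6))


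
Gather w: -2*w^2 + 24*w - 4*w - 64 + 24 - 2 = -2*w^2 + 20*w - 42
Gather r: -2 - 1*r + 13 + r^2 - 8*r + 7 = r^2 - 9*r + 18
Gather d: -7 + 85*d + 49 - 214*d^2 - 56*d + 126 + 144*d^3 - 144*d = 144*d^3 - 214*d^2 - 115*d + 168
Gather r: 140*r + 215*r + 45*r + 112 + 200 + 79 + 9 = 400*r + 400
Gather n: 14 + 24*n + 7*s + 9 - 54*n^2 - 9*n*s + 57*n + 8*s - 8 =-54*n^2 + n*(81 - 9*s) + 15*s + 15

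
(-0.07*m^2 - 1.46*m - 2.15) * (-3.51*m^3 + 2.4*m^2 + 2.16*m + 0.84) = 0.2457*m^5 + 4.9566*m^4 + 3.8913*m^3 - 8.3724*m^2 - 5.8704*m - 1.806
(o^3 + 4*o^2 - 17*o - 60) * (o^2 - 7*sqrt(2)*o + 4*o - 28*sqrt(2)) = o^5 - 7*sqrt(2)*o^4 + 8*o^4 - 56*sqrt(2)*o^3 - o^3 - 128*o^2 + 7*sqrt(2)*o^2 - 240*o + 896*sqrt(2)*o + 1680*sqrt(2)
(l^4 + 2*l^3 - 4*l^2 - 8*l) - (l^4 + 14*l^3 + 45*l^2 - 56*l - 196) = -12*l^3 - 49*l^2 + 48*l + 196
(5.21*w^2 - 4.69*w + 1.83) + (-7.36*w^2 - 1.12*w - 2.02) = -2.15*w^2 - 5.81*w - 0.19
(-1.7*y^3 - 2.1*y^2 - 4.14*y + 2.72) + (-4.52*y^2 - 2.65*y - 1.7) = -1.7*y^3 - 6.62*y^2 - 6.79*y + 1.02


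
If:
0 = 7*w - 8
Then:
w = 8/7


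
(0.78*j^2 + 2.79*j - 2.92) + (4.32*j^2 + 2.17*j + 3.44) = 5.1*j^2 + 4.96*j + 0.52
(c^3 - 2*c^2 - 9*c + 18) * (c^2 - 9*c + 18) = c^5 - 11*c^4 + 27*c^3 + 63*c^2 - 324*c + 324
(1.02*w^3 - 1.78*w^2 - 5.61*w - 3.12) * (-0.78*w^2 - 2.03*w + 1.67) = -0.7956*w^5 - 0.6822*w^4 + 9.6926*w^3 + 10.8493*w^2 - 3.0351*w - 5.2104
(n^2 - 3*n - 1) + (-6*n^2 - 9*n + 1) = -5*n^2 - 12*n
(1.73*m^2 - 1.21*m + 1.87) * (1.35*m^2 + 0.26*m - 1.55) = 2.3355*m^4 - 1.1837*m^3 - 0.4716*m^2 + 2.3617*m - 2.8985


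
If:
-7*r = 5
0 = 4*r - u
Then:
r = -5/7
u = -20/7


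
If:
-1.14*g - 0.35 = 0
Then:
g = -0.31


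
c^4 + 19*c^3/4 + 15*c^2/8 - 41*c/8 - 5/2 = (c - 1)*(c + 1/2)*(c + 5/4)*(c + 4)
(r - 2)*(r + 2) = r^2 - 4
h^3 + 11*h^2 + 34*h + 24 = (h + 1)*(h + 4)*(h + 6)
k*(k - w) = k^2 - k*w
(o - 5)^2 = o^2 - 10*o + 25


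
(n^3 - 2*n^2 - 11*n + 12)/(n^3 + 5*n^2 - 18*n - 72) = (n - 1)/(n + 6)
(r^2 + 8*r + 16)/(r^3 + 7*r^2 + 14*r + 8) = (r + 4)/(r^2 + 3*r + 2)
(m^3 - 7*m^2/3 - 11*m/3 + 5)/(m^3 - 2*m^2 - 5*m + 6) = (m + 5/3)/(m + 2)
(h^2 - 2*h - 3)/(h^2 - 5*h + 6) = (h + 1)/(h - 2)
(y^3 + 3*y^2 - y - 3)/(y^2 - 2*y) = (y^3 + 3*y^2 - y - 3)/(y*(y - 2))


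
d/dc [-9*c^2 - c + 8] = -18*c - 1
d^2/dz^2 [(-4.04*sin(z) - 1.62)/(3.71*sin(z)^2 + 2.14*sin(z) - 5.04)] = (55.606964*sin(z)^5 + 57.116192*sin(z)^4 + 380.620772*sin(z)^3 + 38.371356*sin(z)^2 - 410.325048*sin(z) - 162.568368)/(3.71*sin(z)^2 + 2.14*sin(z) - 5.04)^3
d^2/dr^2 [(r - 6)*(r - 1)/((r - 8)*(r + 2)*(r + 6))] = 2*(r^6 - 21*r^5 + 192*r^4 + 308*r^3 - 4968*r^2 + 1728*r + 60384)/(r^9 - 156*r^7 - 288*r^6 + 8112*r^5 + 29952*r^4 - 112960*r^3 - 778752*r^2 - 1437696*r - 884736)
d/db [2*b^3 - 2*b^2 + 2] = 2*b*(3*b - 2)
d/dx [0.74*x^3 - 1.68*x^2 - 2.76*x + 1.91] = 2.22*x^2 - 3.36*x - 2.76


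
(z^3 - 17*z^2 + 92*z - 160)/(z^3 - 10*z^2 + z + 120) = (z - 4)/(z + 3)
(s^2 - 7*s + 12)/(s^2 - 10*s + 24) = (s - 3)/(s - 6)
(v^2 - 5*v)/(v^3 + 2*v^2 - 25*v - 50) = v/(v^2 + 7*v + 10)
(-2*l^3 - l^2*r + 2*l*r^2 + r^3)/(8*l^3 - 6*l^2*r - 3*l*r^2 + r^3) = (l + r)/(-4*l + r)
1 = 1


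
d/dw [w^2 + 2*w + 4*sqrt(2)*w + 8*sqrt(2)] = 2*w + 2 + 4*sqrt(2)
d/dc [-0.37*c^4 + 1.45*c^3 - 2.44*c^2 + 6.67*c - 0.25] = -1.48*c^3 + 4.35*c^2 - 4.88*c + 6.67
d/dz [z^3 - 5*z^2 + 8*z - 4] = 3*z^2 - 10*z + 8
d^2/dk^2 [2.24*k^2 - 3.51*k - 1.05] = 4.48000000000000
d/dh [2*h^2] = 4*h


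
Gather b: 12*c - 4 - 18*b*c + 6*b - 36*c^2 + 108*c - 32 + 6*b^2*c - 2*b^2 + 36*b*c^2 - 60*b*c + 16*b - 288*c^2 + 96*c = b^2*(6*c - 2) + b*(36*c^2 - 78*c + 22) - 324*c^2 + 216*c - 36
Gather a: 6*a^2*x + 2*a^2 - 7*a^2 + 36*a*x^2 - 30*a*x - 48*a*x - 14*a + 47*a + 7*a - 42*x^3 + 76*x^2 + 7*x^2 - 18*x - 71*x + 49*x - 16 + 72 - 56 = a^2*(6*x - 5) + a*(36*x^2 - 78*x + 40) - 42*x^3 + 83*x^2 - 40*x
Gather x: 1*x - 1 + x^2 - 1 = x^2 + x - 2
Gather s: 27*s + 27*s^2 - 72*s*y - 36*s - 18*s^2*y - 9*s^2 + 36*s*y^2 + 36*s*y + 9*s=s^2*(18 - 18*y) + s*(36*y^2 - 36*y)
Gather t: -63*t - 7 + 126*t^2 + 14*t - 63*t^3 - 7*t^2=-63*t^3 + 119*t^2 - 49*t - 7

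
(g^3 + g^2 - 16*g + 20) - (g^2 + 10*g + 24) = g^3 - 26*g - 4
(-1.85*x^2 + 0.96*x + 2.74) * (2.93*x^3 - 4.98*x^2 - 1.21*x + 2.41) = -5.4205*x^5 + 12.0258*x^4 + 5.4859*x^3 - 19.2653*x^2 - 1.0018*x + 6.6034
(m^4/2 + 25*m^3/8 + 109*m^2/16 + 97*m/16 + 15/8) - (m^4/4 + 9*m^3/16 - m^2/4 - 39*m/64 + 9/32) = m^4/4 + 41*m^3/16 + 113*m^2/16 + 427*m/64 + 51/32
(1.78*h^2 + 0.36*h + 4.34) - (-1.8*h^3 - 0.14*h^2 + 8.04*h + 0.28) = 1.8*h^3 + 1.92*h^2 - 7.68*h + 4.06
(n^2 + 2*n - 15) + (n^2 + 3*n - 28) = 2*n^2 + 5*n - 43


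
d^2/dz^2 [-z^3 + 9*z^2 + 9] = 18 - 6*z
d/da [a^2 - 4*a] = 2*a - 4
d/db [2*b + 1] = 2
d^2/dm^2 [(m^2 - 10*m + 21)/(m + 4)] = 154/(m^3 + 12*m^2 + 48*m + 64)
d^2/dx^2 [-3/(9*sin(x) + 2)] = 27*(9*sin(x)^2 - 2*sin(x) - 18)/(9*sin(x) + 2)^3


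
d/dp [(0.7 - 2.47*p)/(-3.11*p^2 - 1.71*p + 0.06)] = (-7.6817*p^2 + 4.354*p + 1.0488)/(9.6721*p^4 + 10.6362*p^3 + 2.5509*p^2 - 0.2052*p + 0.0036)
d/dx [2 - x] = -1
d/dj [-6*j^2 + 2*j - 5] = 2 - 12*j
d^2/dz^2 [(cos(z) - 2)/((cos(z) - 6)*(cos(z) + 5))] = (7*(1 - cos(z)^2)^2 - cos(z)^5 - 184*cos(z)^3 + 274*cos(z)^2 - 768*cos(z) - 191)/((cos(z) - 6)^3*(cos(z) + 5)^3)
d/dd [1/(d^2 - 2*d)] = 2*(1 - d)/(d^2*(d - 2)^2)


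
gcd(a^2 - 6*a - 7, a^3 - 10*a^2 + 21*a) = a - 7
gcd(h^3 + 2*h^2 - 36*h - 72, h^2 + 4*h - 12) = h + 6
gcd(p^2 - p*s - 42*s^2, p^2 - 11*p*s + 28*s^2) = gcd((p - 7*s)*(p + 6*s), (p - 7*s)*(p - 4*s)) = p - 7*s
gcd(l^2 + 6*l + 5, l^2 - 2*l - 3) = l + 1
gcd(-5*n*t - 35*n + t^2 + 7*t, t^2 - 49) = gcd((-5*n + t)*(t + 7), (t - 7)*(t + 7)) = t + 7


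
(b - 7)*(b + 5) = b^2 - 2*b - 35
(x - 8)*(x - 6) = x^2 - 14*x + 48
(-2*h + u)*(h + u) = -2*h^2 - h*u + u^2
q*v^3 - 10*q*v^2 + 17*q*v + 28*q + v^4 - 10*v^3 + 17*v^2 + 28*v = (q + v)*(v - 7)*(v - 4)*(v + 1)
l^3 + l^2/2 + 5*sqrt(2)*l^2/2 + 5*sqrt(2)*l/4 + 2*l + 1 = (l + 1/2)*(l + sqrt(2)/2)*(l + 2*sqrt(2))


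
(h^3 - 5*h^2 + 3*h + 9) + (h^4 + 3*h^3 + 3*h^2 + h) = h^4 + 4*h^3 - 2*h^2 + 4*h + 9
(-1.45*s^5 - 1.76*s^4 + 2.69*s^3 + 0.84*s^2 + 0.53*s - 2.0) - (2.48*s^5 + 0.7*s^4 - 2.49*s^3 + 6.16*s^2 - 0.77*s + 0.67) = -3.93*s^5 - 2.46*s^4 + 5.18*s^3 - 5.32*s^2 + 1.3*s - 2.67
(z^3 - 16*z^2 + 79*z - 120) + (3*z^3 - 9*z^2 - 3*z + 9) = 4*z^3 - 25*z^2 + 76*z - 111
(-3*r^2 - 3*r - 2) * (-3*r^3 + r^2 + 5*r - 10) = 9*r^5 + 6*r^4 - 12*r^3 + 13*r^2 + 20*r + 20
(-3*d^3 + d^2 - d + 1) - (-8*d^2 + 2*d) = -3*d^3 + 9*d^2 - 3*d + 1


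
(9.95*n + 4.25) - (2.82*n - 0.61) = 7.13*n + 4.86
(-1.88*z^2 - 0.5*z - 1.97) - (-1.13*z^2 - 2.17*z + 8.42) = -0.75*z^2 + 1.67*z - 10.39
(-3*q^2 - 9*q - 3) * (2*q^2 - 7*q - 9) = -6*q^4 + 3*q^3 + 84*q^2 + 102*q + 27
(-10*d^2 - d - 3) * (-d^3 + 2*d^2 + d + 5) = 10*d^5 - 19*d^4 - 9*d^3 - 57*d^2 - 8*d - 15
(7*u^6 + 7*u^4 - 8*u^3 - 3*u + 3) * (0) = 0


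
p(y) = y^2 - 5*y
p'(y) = 2*y - 5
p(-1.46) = 9.43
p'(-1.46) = -7.92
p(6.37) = 8.73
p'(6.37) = 7.74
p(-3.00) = 24.00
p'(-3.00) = -11.00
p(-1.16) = 7.15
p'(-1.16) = -7.32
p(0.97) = -3.91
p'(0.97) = -3.06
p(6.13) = 6.93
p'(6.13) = 7.26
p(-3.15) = 25.67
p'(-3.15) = -11.30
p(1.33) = -4.88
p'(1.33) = -2.34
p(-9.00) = 126.00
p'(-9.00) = -23.00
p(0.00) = 0.00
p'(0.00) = -5.00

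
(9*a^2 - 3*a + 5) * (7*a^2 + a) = 63*a^4 - 12*a^3 + 32*a^2 + 5*a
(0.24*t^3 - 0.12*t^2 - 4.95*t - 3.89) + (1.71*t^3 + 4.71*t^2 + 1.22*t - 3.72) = 1.95*t^3 + 4.59*t^2 - 3.73*t - 7.61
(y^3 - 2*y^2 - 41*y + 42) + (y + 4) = y^3 - 2*y^2 - 40*y + 46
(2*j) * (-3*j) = -6*j^2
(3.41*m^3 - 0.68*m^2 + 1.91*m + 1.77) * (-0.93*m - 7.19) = -3.1713*m^4 - 23.8855*m^3 + 3.1129*m^2 - 15.379*m - 12.7263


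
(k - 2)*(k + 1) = k^2 - k - 2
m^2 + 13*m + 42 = (m + 6)*(m + 7)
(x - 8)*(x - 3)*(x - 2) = x^3 - 13*x^2 + 46*x - 48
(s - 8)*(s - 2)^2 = s^3 - 12*s^2 + 36*s - 32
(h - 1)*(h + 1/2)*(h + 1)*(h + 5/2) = h^4 + 3*h^3 + h^2/4 - 3*h - 5/4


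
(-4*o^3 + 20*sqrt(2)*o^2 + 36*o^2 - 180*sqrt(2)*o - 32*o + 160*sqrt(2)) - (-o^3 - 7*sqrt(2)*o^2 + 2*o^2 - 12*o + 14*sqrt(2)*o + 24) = -3*o^3 + 34*o^2 + 27*sqrt(2)*o^2 - 194*sqrt(2)*o - 20*o - 24 + 160*sqrt(2)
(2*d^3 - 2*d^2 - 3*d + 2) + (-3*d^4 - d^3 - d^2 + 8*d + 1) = -3*d^4 + d^3 - 3*d^2 + 5*d + 3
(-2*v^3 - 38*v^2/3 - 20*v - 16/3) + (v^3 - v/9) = -v^3 - 38*v^2/3 - 181*v/9 - 16/3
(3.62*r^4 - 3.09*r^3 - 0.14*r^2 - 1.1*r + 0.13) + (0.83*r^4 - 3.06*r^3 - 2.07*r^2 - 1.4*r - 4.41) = 4.45*r^4 - 6.15*r^3 - 2.21*r^2 - 2.5*r - 4.28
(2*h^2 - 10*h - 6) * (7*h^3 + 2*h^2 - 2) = 14*h^5 - 66*h^4 - 62*h^3 - 16*h^2 + 20*h + 12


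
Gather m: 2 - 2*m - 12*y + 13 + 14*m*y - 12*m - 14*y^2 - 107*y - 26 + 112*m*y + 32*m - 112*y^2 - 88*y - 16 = m*(126*y + 18) - 126*y^2 - 207*y - 27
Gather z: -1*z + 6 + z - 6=0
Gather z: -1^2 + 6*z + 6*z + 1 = 12*z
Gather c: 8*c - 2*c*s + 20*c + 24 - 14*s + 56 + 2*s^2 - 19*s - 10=c*(28 - 2*s) + 2*s^2 - 33*s + 70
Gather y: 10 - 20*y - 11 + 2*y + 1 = -18*y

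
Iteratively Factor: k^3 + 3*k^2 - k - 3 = (k + 1)*(k^2 + 2*k - 3) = (k - 1)*(k + 1)*(k + 3)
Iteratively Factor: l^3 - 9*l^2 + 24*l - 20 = (l - 2)*(l^2 - 7*l + 10) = (l - 5)*(l - 2)*(l - 2)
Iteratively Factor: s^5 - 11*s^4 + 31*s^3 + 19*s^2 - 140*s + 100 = (s - 5)*(s^4 - 6*s^3 + s^2 + 24*s - 20) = (s - 5)^2*(s^3 - s^2 - 4*s + 4) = (s - 5)^2*(s + 2)*(s^2 - 3*s + 2) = (s - 5)^2*(s - 2)*(s + 2)*(s - 1)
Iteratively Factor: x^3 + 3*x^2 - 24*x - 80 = (x - 5)*(x^2 + 8*x + 16) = (x - 5)*(x + 4)*(x + 4)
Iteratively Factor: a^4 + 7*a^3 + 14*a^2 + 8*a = (a + 1)*(a^3 + 6*a^2 + 8*a) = (a + 1)*(a + 4)*(a^2 + 2*a) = (a + 1)*(a + 2)*(a + 4)*(a)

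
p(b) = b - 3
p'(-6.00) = 1.00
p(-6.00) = -9.00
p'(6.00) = 1.00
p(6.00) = 3.00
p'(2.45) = 1.00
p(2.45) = -0.55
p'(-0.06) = 1.00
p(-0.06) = -3.06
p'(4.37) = 1.00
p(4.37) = 1.37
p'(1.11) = 1.00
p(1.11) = -1.89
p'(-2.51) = 1.00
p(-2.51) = -5.51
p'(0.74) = 1.00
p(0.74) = -2.26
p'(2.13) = 1.00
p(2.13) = -0.87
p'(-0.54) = 1.00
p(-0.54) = -3.54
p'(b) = 1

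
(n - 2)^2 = n^2 - 4*n + 4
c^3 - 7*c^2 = c^2*(c - 7)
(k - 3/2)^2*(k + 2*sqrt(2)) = k^3 - 3*k^2 + 2*sqrt(2)*k^2 - 6*sqrt(2)*k + 9*k/4 + 9*sqrt(2)/2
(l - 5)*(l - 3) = l^2 - 8*l + 15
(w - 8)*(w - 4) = w^2 - 12*w + 32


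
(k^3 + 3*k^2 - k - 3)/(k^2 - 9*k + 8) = (k^2 + 4*k + 3)/(k - 8)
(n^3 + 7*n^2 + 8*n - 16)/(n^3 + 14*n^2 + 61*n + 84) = (n^2 + 3*n - 4)/(n^2 + 10*n + 21)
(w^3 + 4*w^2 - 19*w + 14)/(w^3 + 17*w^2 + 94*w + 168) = (w^2 - 3*w + 2)/(w^2 + 10*w + 24)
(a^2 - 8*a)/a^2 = (a - 8)/a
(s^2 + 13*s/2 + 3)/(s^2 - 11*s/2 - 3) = (s + 6)/(s - 6)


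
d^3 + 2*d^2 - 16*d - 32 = (d - 4)*(d + 2)*(d + 4)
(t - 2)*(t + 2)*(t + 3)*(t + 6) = t^4 + 9*t^3 + 14*t^2 - 36*t - 72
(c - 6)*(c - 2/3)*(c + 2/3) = c^3 - 6*c^2 - 4*c/9 + 8/3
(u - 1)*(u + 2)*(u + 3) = u^3 + 4*u^2 + u - 6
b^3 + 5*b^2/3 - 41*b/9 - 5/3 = (b - 5/3)*(b + 1/3)*(b + 3)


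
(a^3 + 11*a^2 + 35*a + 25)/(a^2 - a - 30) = (a^2 + 6*a + 5)/(a - 6)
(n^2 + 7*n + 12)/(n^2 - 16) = (n + 3)/(n - 4)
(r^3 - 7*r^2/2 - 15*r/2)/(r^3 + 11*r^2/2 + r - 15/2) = r*(r - 5)/(r^2 + 4*r - 5)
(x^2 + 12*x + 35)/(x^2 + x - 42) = (x + 5)/(x - 6)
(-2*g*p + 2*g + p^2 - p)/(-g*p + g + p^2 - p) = (-2*g + p)/(-g + p)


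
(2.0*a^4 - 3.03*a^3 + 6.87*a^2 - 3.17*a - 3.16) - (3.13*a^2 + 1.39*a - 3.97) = 2.0*a^4 - 3.03*a^3 + 3.74*a^2 - 4.56*a + 0.81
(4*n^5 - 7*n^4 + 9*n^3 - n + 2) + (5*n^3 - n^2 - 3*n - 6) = 4*n^5 - 7*n^4 + 14*n^3 - n^2 - 4*n - 4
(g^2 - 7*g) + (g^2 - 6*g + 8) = 2*g^2 - 13*g + 8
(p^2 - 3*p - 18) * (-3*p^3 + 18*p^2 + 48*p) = -3*p^5 + 27*p^4 + 48*p^3 - 468*p^2 - 864*p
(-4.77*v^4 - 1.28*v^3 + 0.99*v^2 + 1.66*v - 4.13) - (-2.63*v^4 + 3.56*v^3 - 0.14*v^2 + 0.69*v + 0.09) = -2.14*v^4 - 4.84*v^3 + 1.13*v^2 + 0.97*v - 4.22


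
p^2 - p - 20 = (p - 5)*(p + 4)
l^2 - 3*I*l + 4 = (l - 4*I)*(l + I)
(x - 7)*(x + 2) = x^2 - 5*x - 14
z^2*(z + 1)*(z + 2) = z^4 + 3*z^3 + 2*z^2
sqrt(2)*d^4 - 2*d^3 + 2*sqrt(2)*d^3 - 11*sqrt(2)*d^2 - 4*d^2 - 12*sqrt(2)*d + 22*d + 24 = (d - 3)*(d + 4)*(d - sqrt(2))*(sqrt(2)*d + sqrt(2))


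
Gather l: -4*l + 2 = 2 - 4*l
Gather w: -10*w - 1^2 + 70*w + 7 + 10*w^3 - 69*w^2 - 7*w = 10*w^3 - 69*w^2 + 53*w + 6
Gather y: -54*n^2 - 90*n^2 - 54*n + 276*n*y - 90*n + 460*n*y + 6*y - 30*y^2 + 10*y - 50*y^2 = -144*n^2 - 144*n - 80*y^2 + y*(736*n + 16)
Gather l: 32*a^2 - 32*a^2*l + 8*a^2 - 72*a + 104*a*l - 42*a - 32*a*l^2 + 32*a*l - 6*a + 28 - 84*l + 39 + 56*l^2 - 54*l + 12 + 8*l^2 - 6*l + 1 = 40*a^2 - 120*a + l^2*(64 - 32*a) + l*(-32*a^2 + 136*a - 144) + 80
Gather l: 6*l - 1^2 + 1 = 6*l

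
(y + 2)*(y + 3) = y^2 + 5*y + 6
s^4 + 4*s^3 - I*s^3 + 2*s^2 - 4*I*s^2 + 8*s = s*(s + 4)*(s - 2*I)*(s + I)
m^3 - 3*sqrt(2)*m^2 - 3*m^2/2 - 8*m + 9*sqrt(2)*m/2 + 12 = (m - 3/2)*(m - 4*sqrt(2))*(m + sqrt(2))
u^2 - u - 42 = (u - 7)*(u + 6)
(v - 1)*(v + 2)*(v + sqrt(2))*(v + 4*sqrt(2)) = v^4 + v^3 + 5*sqrt(2)*v^3 + 6*v^2 + 5*sqrt(2)*v^2 - 10*sqrt(2)*v + 8*v - 16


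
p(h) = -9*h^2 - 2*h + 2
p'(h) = -18*h - 2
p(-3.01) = -73.52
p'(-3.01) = 52.18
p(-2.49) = -48.82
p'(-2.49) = 42.82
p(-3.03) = -74.57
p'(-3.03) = 52.54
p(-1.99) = -29.66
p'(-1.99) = 33.82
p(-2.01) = -30.34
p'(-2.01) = 34.18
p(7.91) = -576.93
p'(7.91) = -144.38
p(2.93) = -81.12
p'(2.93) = -54.74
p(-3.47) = -99.43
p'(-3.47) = 60.46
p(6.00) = -334.00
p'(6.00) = -110.00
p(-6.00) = -310.00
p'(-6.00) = 106.00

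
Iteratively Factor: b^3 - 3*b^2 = (b)*(b^2 - 3*b) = b^2*(b - 3)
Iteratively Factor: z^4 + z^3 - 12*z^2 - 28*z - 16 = (z + 1)*(z^3 - 12*z - 16) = (z + 1)*(z + 2)*(z^2 - 2*z - 8) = (z - 4)*(z + 1)*(z + 2)*(z + 2)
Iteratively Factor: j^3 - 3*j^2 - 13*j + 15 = (j + 3)*(j^2 - 6*j + 5) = (j - 5)*(j + 3)*(j - 1)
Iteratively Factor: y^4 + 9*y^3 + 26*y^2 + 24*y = (y)*(y^3 + 9*y^2 + 26*y + 24) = y*(y + 3)*(y^2 + 6*y + 8) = y*(y + 3)*(y + 4)*(y + 2)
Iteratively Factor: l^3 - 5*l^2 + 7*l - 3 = (l - 1)*(l^2 - 4*l + 3) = (l - 1)^2*(l - 3)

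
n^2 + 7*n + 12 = (n + 3)*(n + 4)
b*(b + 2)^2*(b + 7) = b^4 + 11*b^3 + 32*b^2 + 28*b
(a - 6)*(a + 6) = a^2 - 36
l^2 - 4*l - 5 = (l - 5)*(l + 1)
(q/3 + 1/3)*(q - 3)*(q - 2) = q^3/3 - 4*q^2/3 + q/3 + 2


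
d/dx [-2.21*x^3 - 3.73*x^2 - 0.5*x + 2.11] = -6.63*x^2 - 7.46*x - 0.5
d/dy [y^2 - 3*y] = 2*y - 3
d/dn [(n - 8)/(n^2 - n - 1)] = (n^2 - n - (n - 8)*(2*n - 1) - 1)/(-n^2 + n + 1)^2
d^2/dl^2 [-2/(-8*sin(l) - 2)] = 4*(-4*sin(l)^2 + sin(l) + 8)/(4*sin(l) + 1)^3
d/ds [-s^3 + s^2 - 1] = s*(2 - 3*s)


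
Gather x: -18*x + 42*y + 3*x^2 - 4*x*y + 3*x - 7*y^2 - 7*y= 3*x^2 + x*(-4*y - 15) - 7*y^2 + 35*y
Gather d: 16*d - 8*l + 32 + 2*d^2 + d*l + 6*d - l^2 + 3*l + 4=2*d^2 + d*(l + 22) - l^2 - 5*l + 36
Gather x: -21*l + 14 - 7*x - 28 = -21*l - 7*x - 14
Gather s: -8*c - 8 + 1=-8*c - 7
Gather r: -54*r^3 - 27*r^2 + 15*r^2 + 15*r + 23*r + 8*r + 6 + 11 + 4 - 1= -54*r^3 - 12*r^2 + 46*r + 20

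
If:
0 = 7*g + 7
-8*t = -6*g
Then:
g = -1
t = -3/4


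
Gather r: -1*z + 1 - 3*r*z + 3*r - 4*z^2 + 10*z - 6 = r*(3 - 3*z) - 4*z^2 + 9*z - 5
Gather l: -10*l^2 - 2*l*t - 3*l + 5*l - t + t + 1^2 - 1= -10*l^2 + l*(2 - 2*t)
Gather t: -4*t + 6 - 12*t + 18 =24 - 16*t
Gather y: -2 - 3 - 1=-6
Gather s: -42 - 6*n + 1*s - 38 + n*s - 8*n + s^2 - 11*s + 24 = -14*n + s^2 + s*(n - 10) - 56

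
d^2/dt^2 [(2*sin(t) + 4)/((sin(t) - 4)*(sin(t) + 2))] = 2*(-4*sin(t) + cos(t)^2 + 1)/(sin(t) - 4)^3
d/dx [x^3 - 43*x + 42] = 3*x^2 - 43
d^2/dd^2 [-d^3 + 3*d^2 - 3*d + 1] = 6 - 6*d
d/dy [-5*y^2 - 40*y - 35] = -10*y - 40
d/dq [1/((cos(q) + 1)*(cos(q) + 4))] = (2*cos(q) + 5)*sin(q)/((cos(q) + 1)^2*(cos(q) + 4)^2)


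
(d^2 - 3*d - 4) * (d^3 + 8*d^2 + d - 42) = d^5 + 5*d^4 - 27*d^3 - 77*d^2 + 122*d + 168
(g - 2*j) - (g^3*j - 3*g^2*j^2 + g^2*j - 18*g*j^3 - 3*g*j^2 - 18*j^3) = -g^3*j + 3*g^2*j^2 - g^2*j + 18*g*j^3 + 3*g*j^2 + g + 18*j^3 - 2*j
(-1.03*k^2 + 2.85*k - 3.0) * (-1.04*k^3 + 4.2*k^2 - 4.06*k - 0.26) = 1.0712*k^5 - 7.29*k^4 + 19.2718*k^3 - 23.9032*k^2 + 11.439*k + 0.78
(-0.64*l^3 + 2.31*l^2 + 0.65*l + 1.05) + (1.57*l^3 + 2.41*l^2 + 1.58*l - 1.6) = 0.93*l^3 + 4.72*l^2 + 2.23*l - 0.55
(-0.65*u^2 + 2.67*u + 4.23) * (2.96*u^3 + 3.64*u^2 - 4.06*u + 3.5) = -1.924*u^5 + 5.5372*u^4 + 24.8786*u^3 + 2.282*u^2 - 7.8288*u + 14.805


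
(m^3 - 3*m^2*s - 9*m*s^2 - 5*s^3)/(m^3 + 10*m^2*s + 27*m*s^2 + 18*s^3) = (m^2 - 4*m*s - 5*s^2)/(m^2 + 9*m*s + 18*s^2)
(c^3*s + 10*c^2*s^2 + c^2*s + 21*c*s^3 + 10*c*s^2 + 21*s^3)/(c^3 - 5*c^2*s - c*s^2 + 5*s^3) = s*(c^3 + 10*c^2*s + c^2 + 21*c*s^2 + 10*c*s + 21*s^2)/(c^3 - 5*c^2*s - c*s^2 + 5*s^3)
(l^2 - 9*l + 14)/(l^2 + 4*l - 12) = (l - 7)/(l + 6)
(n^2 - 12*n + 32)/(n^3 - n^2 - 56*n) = (n - 4)/(n*(n + 7))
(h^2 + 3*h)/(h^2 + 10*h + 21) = h/(h + 7)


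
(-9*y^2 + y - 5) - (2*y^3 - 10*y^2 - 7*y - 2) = -2*y^3 + y^2 + 8*y - 3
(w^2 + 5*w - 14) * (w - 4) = w^3 + w^2 - 34*w + 56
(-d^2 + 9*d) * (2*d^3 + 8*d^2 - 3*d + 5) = -2*d^5 + 10*d^4 + 75*d^3 - 32*d^2 + 45*d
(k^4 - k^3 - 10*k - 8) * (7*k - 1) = 7*k^5 - 8*k^4 + k^3 - 70*k^2 - 46*k + 8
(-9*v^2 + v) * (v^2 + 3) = -9*v^4 + v^3 - 27*v^2 + 3*v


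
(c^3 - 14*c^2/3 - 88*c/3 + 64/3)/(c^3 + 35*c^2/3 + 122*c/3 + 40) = (3*c^2 - 26*c + 16)/(3*c^2 + 23*c + 30)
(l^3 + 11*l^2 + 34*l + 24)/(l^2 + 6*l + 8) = (l^2 + 7*l + 6)/(l + 2)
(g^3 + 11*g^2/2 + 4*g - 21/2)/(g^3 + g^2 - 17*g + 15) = (2*g^2 + 13*g + 21)/(2*(g^2 + 2*g - 15))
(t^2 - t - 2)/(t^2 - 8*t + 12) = (t + 1)/(t - 6)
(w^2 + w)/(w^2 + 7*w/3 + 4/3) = 3*w/(3*w + 4)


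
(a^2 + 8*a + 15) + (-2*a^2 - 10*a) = -a^2 - 2*a + 15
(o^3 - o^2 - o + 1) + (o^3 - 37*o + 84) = 2*o^3 - o^2 - 38*o + 85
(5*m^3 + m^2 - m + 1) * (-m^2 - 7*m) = -5*m^5 - 36*m^4 - 6*m^3 + 6*m^2 - 7*m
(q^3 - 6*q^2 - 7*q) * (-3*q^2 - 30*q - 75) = -3*q^5 - 12*q^4 + 126*q^3 + 660*q^2 + 525*q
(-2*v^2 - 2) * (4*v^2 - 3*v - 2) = -8*v^4 + 6*v^3 - 4*v^2 + 6*v + 4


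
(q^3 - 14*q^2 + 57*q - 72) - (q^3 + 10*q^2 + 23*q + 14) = -24*q^2 + 34*q - 86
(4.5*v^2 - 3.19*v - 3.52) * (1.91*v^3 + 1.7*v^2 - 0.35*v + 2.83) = 8.595*v^5 + 1.5571*v^4 - 13.7212*v^3 + 7.8675*v^2 - 7.7957*v - 9.9616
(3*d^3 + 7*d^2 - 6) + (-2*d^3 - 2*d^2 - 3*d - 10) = d^3 + 5*d^2 - 3*d - 16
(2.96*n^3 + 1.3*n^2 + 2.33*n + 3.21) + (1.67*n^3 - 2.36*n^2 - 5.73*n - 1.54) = 4.63*n^3 - 1.06*n^2 - 3.4*n + 1.67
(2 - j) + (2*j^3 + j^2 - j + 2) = 2*j^3 + j^2 - 2*j + 4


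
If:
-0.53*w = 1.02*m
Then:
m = -0.519607843137255*w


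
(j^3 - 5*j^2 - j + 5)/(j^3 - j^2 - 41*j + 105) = (j^2 - 1)/(j^2 + 4*j - 21)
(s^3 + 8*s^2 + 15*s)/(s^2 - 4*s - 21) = s*(s + 5)/(s - 7)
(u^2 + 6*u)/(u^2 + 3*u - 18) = u/(u - 3)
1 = 1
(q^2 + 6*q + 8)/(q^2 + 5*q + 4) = (q + 2)/(q + 1)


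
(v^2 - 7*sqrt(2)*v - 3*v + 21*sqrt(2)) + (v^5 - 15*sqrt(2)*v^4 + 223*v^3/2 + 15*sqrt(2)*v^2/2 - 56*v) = v^5 - 15*sqrt(2)*v^4 + 223*v^3/2 + v^2 + 15*sqrt(2)*v^2/2 - 59*v - 7*sqrt(2)*v + 21*sqrt(2)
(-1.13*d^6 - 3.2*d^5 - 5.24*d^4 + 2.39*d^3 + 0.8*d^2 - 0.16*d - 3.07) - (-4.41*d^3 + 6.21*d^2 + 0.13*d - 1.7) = -1.13*d^6 - 3.2*d^5 - 5.24*d^4 + 6.8*d^3 - 5.41*d^2 - 0.29*d - 1.37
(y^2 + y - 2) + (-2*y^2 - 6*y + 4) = -y^2 - 5*y + 2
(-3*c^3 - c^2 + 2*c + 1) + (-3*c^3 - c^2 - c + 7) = -6*c^3 - 2*c^2 + c + 8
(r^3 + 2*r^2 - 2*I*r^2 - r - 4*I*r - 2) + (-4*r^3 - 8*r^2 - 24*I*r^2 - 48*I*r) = -3*r^3 - 6*r^2 - 26*I*r^2 - r - 52*I*r - 2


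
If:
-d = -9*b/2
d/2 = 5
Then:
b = 20/9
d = 10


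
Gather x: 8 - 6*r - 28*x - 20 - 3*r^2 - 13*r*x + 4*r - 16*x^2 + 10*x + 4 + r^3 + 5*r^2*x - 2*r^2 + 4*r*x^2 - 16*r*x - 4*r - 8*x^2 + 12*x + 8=r^3 - 5*r^2 - 6*r + x^2*(4*r - 24) + x*(5*r^2 - 29*r - 6)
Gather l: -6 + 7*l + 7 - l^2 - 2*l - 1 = -l^2 + 5*l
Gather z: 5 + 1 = 6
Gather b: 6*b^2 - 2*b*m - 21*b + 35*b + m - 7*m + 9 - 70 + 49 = 6*b^2 + b*(14 - 2*m) - 6*m - 12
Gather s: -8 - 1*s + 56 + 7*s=6*s + 48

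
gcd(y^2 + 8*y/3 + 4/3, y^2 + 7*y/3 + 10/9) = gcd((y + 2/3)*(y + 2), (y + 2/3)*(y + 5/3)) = y + 2/3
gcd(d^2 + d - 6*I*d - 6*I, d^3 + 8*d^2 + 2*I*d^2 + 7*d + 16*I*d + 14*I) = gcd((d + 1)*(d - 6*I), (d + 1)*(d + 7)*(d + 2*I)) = d + 1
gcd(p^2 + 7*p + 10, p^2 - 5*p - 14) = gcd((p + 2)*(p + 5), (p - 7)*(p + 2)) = p + 2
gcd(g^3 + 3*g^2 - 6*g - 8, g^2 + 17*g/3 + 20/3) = g + 4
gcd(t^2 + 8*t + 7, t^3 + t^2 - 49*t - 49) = t^2 + 8*t + 7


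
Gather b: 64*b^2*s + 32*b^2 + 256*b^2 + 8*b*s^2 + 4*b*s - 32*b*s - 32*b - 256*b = b^2*(64*s + 288) + b*(8*s^2 - 28*s - 288)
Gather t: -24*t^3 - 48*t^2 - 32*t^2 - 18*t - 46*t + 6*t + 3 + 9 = -24*t^3 - 80*t^2 - 58*t + 12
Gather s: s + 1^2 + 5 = s + 6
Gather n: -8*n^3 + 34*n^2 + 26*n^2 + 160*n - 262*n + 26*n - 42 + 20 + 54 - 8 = -8*n^3 + 60*n^2 - 76*n + 24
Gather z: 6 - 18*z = 6 - 18*z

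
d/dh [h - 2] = 1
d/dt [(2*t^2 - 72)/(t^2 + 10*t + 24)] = 20/(t^2 + 8*t + 16)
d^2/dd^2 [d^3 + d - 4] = 6*d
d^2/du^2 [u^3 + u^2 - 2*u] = 6*u + 2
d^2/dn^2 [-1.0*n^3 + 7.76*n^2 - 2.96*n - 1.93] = 15.52 - 6.0*n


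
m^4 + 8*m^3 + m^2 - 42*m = m*(m - 2)*(m + 3)*(m + 7)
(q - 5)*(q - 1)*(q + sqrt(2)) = q^3 - 6*q^2 + sqrt(2)*q^2 - 6*sqrt(2)*q + 5*q + 5*sqrt(2)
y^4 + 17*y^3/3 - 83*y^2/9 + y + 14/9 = (y - 1)*(y - 2/3)*(y + 1/3)*(y + 7)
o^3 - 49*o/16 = o*(o - 7/4)*(o + 7/4)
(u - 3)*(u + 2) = u^2 - u - 6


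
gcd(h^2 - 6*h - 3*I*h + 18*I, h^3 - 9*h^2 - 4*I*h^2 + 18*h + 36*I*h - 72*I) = h - 6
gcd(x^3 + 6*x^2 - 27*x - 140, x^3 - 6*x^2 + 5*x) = x - 5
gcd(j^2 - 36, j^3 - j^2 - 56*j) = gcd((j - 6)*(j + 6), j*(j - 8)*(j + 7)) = 1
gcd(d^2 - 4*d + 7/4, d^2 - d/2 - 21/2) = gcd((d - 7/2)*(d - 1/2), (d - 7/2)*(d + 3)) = d - 7/2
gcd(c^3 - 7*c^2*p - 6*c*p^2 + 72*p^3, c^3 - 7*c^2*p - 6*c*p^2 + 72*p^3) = c^3 - 7*c^2*p - 6*c*p^2 + 72*p^3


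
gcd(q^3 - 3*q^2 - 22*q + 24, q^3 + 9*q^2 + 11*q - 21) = q - 1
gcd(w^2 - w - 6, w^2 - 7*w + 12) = w - 3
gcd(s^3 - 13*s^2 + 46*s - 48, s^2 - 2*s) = s - 2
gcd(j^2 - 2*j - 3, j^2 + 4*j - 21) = j - 3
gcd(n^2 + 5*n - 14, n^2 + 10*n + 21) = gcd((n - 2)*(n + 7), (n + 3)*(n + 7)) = n + 7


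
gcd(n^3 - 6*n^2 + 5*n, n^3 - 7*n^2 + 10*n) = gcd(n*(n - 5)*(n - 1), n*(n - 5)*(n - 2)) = n^2 - 5*n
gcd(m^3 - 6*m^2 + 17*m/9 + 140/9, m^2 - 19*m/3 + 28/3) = m - 7/3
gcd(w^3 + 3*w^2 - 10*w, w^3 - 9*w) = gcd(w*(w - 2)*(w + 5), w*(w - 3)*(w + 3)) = w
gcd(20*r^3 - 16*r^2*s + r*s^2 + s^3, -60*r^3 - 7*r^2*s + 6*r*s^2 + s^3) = 5*r + s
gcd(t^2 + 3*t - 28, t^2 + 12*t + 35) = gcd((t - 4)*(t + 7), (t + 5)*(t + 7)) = t + 7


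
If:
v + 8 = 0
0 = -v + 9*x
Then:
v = -8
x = -8/9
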